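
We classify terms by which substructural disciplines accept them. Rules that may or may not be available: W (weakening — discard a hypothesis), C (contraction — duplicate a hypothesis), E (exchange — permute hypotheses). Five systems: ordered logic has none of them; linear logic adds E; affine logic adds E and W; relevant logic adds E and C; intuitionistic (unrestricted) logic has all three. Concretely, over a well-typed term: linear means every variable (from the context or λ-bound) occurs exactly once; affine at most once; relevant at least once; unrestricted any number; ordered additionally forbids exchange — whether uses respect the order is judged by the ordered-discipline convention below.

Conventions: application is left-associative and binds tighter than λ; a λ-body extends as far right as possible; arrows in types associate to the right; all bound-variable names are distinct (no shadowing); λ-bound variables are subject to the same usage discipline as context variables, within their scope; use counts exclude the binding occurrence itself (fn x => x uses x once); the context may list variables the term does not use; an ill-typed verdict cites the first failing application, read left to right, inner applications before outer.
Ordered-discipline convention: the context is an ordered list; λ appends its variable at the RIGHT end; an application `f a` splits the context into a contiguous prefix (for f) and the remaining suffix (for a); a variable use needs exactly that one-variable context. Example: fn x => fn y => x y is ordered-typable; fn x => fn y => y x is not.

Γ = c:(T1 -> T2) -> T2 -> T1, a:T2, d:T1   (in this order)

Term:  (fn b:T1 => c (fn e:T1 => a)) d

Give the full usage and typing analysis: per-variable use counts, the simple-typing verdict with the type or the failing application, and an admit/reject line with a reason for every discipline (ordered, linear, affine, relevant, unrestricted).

use counts: c: 1×; a: 1×; d: 1×; b (λ-bound): 0×; e (λ-bound): 0×
left-to-right use order: c, a, d
typing: well-typed at T2 -> T1
ordered ✗ (needs weakening: b, e unused)
linear ✗ (needs weakening: b, e unused)
affine ✓ (no duplicate uses among c, a, d, b, e)
relevant ✗ (needs weakening: b, e unused)
unrestricted ✓ (simply typable at T2 -> T1; W, C, E all held)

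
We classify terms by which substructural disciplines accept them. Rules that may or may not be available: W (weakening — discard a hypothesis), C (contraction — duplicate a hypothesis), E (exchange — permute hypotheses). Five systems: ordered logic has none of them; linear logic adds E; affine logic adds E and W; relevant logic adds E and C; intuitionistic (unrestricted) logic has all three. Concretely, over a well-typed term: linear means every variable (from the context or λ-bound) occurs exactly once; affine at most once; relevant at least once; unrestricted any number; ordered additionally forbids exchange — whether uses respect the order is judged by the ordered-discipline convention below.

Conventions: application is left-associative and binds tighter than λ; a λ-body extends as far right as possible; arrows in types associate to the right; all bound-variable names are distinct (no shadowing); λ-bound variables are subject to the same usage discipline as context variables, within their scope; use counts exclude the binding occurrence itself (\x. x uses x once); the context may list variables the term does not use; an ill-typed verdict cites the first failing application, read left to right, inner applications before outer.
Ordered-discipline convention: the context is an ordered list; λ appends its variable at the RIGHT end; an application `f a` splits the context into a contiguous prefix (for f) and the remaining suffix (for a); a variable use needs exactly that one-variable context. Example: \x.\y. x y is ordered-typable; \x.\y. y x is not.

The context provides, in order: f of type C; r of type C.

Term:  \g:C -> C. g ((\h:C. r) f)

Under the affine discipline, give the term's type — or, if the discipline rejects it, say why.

term : (C -> C) -> C
use counts: f: 1; r: 1; g (λ-bound): 1; h (λ-bound): 0
use order (left to right): g, r, f
typing: the term checks, with type (C -> C) -> C
per-discipline verdicts: ordered ✗, linear ✗, affine ✓, relevant ✗, unrestricted ✓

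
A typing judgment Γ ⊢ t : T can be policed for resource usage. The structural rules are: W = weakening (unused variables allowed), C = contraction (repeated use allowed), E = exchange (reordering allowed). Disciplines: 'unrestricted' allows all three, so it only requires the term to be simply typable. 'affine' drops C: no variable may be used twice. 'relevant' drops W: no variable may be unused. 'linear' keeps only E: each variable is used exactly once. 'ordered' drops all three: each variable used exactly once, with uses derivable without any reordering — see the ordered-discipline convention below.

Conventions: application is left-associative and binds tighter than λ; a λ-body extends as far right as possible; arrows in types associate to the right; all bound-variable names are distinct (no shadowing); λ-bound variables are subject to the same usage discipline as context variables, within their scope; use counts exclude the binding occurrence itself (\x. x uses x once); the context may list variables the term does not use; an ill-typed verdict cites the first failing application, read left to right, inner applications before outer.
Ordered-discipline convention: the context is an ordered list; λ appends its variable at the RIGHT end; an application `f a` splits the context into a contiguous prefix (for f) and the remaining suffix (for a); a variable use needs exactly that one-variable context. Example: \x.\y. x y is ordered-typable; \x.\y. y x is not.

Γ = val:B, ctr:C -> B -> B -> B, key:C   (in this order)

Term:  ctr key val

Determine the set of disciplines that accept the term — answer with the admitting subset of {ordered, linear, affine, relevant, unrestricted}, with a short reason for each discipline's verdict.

accepted by: linear, affine, relevant, unrestricted
variable uses: val: 1; ctr: 1; key: 1
order of uses: ctr, key, val
typing: well-typed at B -> B
ordered: ✗, no ordered split (uses run ctr, key, val)
linear: ✓, val, ctr, key: one use apiece
affine: ✓, at most one use each (val, ctr, key)
relevant: ✓, val, ctr, key: all used, weakening unneeded
unrestricted: ✓, well-typed at B -> B; no restrictions here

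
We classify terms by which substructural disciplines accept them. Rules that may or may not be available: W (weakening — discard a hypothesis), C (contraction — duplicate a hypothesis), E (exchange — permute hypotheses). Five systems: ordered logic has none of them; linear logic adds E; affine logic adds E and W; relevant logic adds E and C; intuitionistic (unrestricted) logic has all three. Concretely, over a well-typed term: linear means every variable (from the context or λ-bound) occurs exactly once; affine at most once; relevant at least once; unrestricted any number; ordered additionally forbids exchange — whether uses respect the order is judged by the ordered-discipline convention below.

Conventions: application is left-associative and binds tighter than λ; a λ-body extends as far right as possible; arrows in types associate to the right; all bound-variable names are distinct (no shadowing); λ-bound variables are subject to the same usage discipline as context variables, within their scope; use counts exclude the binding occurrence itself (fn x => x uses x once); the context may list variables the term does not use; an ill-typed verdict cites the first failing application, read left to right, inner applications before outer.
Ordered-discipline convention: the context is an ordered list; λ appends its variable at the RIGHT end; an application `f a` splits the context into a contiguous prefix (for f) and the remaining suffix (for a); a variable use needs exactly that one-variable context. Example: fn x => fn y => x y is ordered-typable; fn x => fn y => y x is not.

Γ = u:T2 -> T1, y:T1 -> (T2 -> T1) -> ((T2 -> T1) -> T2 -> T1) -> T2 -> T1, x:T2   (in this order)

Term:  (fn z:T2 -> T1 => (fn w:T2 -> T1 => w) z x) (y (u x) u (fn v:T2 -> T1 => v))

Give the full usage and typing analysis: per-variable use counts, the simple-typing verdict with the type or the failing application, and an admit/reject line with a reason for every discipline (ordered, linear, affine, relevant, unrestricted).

variable uses: u: 2×, y: 1×, x: 2×, z [bound]: 1×, w [bound]: 1×, v [bound]: 1×
order of uses: w, z, x, y, u, x, u, v
typing: well-typed at T1
ordered ✗ (u ×2, x ×2 used more than once (contraction))
linear ✗ (u ×2, x ×2 used more than once (contraction))
affine ✗ (u ×2, x ×2 used more than once (contraction))
relevant ✓ (every one of u, y, x, z, w, v appears)
unrestricted ✓ (well-typed at T1; no restrictions here)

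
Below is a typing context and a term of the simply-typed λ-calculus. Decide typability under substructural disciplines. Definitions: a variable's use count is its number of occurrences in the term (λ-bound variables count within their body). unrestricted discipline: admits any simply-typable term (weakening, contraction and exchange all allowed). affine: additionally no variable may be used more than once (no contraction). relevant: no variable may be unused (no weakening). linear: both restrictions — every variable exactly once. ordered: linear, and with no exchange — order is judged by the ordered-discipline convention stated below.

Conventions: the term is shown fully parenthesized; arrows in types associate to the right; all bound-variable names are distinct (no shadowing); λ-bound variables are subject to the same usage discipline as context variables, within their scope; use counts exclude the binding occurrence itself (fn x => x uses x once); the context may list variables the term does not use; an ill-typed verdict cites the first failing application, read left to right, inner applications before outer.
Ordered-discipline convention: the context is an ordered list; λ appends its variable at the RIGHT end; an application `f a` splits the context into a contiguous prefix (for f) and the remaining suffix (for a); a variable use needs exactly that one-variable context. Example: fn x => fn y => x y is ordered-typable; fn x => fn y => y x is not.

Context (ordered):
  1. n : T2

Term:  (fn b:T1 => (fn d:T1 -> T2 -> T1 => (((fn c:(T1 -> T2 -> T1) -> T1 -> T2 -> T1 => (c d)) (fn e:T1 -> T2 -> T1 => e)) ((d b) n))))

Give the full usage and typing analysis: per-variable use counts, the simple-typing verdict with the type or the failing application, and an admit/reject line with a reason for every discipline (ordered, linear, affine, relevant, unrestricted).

counts: n: 1×, b (λ-bound): 1×, d (λ-bound): 2×, c (λ-bound): 1×, e (λ-bound): 1×
uses in reading order: c, d, e, d, b, n
typing: well-typed at T1 -> (T1 -> T2 -> T1) -> T2 -> T1
ordered: ✗ — uses contraction: d ×2
linear: ✗ — uses contraction: d ×2
affine: ✗ — uses contraction: d ×2
relevant: ✓ — every one of n, b, d, c, e appears
unrestricted: ✓ — typability at T1 -> (T1 -> T2 -> T1) -> T2 -> T1 is all that's needed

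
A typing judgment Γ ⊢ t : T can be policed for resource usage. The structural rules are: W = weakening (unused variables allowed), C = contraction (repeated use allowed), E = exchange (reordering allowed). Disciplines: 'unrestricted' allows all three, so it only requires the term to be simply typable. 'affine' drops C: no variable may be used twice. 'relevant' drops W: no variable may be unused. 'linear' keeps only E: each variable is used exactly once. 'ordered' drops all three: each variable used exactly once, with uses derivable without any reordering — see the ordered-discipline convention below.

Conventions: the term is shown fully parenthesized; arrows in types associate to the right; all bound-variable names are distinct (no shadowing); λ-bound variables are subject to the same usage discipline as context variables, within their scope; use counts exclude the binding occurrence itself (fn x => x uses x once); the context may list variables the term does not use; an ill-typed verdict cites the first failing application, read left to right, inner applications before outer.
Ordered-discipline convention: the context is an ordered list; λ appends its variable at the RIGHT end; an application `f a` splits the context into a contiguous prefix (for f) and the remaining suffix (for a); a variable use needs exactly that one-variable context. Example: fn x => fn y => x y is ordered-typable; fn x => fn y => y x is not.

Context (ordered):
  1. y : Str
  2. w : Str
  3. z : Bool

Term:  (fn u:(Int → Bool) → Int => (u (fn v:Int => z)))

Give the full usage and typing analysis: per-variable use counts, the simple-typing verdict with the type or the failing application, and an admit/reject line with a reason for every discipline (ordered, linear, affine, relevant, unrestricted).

counts: y: 0×; w: 0×; z: 1×; u (λ-bound): 1×; v (λ-bound): 0×
uses in reading order: u, z
typing: well-typed at ((Int → Bool) → Int) → Int
ordered: ✗ — y, w, v left unused
linear: ✗ — y, w, v left unused
affine: ✓ — no duplicate uses among y, w, z, u, v
relevant: ✗ — y, w, v left unused
unrestricted: ✓ — type-checks (((Int → Bool) → Int) → Int) and nothing is barred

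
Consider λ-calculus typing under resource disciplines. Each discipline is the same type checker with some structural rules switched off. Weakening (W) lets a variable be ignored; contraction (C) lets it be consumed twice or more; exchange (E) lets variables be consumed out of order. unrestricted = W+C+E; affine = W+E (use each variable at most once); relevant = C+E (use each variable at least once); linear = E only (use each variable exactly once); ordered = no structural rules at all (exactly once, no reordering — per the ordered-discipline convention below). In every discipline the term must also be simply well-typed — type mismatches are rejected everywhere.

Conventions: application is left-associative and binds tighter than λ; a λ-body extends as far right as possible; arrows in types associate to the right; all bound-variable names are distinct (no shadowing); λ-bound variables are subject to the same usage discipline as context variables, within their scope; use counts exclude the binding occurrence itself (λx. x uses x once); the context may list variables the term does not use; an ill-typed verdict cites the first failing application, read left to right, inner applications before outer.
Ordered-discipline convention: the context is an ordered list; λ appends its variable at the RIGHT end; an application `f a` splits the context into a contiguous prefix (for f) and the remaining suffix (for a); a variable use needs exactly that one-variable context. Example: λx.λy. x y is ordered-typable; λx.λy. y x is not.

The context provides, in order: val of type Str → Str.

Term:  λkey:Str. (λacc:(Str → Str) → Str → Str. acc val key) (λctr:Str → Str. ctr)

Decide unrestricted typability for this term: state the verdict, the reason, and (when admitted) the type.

yes — well-typed at Str → Str; no restrictions here; term : Str → Str
counts: val ×1, key (λ-bound) ×1, acc (λ-bound) ×1, ctr (λ-bound) ×1
left-to-right use order: acc, val, key, ctr
typing: the term checks, with type Str → Str
summary: ordered ✗, linear ✓, affine ✓, relevant ✓, unrestricted ✓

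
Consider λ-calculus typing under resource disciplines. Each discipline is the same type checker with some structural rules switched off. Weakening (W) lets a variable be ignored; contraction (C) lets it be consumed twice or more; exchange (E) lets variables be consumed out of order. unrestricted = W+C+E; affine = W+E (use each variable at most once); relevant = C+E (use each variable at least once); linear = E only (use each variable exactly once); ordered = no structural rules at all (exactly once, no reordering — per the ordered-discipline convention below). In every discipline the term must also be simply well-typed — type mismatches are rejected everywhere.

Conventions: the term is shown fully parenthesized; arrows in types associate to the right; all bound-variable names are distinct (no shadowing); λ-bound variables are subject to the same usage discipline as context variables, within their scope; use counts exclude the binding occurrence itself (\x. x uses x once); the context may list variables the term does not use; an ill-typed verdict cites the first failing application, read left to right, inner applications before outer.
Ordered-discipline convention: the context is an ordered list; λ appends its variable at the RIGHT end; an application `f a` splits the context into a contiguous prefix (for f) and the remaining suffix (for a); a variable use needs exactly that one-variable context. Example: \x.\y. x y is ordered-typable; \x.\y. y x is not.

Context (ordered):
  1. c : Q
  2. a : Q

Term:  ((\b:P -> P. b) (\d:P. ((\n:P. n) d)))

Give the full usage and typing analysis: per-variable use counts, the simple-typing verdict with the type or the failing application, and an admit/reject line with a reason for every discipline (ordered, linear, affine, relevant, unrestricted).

counts: c: 0×; a: 0×; b (λ-bound): 1×; d (λ-bound): 1×; n (λ-bound): 1×
left-to-right use order: b, n, d
typing: ✓ — P -> P
ordered ✗ (c, a left unused)
linear ✗ (c, a left unused)
affine ✓ (c, a, b, d, n: no repeats, contraction unneeded)
relevant ✗ (c, a left unused)
unrestricted ✓ (simply typable at P -> P; W, C, E all held)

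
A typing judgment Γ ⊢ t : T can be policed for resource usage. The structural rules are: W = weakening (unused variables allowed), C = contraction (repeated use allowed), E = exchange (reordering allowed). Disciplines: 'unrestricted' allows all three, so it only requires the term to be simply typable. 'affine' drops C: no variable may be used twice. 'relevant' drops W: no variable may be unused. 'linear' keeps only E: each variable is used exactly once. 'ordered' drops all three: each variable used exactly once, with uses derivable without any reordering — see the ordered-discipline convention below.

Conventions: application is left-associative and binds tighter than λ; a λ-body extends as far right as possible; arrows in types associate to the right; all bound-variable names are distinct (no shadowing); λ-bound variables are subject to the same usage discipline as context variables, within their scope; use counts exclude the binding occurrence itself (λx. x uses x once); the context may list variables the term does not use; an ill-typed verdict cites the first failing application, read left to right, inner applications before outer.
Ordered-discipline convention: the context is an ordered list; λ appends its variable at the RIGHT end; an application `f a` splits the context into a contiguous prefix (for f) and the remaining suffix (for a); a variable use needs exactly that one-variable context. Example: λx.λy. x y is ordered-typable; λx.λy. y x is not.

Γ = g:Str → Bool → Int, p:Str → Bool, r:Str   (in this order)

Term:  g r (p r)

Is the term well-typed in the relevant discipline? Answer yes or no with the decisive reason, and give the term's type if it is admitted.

yes — none of g, p, r goes unused; term : Int
counts: g: 1×; p: 1×; r: 2×
left-to-right use order: g, r, p, r
typing: well-typed at Int
across the five disciplines: ordered ✗, linear ✗, affine ✗, relevant ✓, unrestricted ✓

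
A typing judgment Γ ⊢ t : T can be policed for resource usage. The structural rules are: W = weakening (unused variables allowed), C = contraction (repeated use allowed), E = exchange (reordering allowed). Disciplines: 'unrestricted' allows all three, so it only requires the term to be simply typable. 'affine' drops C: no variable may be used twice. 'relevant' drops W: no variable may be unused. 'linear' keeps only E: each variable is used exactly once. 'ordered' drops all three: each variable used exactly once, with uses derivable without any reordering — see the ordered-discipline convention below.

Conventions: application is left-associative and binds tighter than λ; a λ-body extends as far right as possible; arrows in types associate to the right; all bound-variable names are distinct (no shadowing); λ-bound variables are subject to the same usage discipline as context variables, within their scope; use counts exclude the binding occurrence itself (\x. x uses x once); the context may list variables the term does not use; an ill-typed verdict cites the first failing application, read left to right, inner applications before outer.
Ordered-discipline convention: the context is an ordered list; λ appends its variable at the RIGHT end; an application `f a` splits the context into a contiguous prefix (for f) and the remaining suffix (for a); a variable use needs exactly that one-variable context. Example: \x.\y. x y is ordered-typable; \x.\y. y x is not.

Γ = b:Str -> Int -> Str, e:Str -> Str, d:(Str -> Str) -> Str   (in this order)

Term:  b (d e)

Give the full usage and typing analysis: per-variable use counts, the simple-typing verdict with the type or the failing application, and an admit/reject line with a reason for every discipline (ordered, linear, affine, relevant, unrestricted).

use counts: b=1, e=1, d=1
use order (left to right): b, d, e
typing: ✓ — Int -> Str
ordered ✗ (needs exchange: uses follow b, d, e)
linear ✓ (exactly-once usage across b, e, d)
affine ✓ (at most one use each (b, e, d))
relevant ✓ (at least one use each (b, e, d))
unrestricted ✓ (well-typed at Int -> Str; no restrictions here)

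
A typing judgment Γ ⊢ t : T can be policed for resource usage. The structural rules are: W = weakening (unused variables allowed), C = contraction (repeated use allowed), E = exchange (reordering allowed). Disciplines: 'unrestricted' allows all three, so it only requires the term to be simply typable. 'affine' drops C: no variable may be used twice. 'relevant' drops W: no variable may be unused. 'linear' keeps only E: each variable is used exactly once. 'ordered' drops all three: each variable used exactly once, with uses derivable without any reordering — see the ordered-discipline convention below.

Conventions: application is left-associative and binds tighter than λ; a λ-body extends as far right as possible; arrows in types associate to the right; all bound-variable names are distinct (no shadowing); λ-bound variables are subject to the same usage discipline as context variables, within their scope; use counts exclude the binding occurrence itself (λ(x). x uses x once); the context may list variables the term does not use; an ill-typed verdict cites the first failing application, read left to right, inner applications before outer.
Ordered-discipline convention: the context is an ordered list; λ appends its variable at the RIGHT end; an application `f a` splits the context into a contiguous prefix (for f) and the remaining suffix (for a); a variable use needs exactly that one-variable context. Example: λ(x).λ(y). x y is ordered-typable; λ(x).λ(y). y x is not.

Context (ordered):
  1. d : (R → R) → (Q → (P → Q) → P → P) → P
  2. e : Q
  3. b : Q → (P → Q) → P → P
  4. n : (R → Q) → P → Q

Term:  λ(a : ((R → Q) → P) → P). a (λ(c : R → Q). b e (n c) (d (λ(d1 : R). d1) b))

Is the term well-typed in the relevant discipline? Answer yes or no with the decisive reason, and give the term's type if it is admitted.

yes — d, e, b, n, a, c, d1: all used, weakening unneeded; term : (((R → Q) → P) → P) → P
usage: d: 1; e: 1; b: 2; n: 1; a [bound]: 1; c [bound]: 1; d1 [bound]: 1
order of uses: a, b, e, n, c, d, d1, b
typing: well-typed at (((R → Q) → P) → P) → P
all disciplines: ordered ✗; linear ✗; affine ✗; relevant ✓; unrestricted ✓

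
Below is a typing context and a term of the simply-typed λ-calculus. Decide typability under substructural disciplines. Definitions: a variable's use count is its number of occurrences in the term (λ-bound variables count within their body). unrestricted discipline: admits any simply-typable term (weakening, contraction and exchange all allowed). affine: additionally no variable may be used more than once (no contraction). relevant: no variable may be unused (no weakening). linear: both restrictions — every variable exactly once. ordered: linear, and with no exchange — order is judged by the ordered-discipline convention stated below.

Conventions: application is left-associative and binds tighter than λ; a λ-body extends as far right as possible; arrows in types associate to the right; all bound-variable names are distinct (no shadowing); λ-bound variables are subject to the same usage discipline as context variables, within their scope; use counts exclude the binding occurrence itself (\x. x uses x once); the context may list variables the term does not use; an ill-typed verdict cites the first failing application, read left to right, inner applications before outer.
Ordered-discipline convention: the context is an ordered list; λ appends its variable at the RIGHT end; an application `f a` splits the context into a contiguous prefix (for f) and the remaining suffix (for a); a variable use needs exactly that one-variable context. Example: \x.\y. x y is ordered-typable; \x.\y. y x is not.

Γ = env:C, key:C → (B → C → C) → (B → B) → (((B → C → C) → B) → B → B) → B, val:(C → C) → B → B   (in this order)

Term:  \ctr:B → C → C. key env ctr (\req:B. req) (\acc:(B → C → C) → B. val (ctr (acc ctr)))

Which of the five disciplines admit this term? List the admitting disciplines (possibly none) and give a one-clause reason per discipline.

admitted by: relevant, unrestricted
use counts: env=1, key=1, val=1, ctr (λ-bound)=3, req (λ-bound)=1, acc (λ-bound)=1
use order (left to right): key, env, ctr, req, val, ctr, acc, ctr
typing: well-typed at (B → C → C) → B
ordered: ✗ — repeated use of ctr ×3
linear: ✗ — repeated use of ctr ×3
affine: ✗ — repeated use of ctr ×3
relevant: ✓ — env, key, val, ctr, req, acc: all used, weakening unneeded
unrestricted: ✓ — simply typable at (B → C → C) → B; W, C, E all held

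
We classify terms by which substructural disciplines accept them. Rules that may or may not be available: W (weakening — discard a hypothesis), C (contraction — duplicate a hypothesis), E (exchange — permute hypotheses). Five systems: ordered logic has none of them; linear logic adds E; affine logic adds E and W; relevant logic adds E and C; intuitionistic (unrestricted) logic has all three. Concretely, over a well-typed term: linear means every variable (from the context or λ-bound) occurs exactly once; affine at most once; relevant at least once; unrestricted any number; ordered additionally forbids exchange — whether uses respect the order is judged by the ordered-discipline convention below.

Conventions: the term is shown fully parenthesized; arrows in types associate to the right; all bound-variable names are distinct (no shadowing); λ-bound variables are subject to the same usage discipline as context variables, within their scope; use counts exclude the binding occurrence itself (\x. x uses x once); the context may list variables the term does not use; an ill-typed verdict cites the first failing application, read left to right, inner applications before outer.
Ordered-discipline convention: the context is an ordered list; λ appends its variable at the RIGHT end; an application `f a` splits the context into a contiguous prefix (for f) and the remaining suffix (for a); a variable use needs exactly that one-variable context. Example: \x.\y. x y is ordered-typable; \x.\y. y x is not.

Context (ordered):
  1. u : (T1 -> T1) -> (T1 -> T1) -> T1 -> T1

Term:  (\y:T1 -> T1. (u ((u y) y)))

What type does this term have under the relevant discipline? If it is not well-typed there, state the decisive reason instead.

term : (T1 -> T1) -> (T1 -> T1) -> T1 -> T1
use counts: u=2, y (bound)=2
left-to-right use order: u, u, y, y
typing: well-typed — term : (T1 -> T1) -> (T1 -> T1) -> T1 -> T1
all disciplines: ordered ✗; linear ✗; affine ✗; relevant ✓; unrestricted ✓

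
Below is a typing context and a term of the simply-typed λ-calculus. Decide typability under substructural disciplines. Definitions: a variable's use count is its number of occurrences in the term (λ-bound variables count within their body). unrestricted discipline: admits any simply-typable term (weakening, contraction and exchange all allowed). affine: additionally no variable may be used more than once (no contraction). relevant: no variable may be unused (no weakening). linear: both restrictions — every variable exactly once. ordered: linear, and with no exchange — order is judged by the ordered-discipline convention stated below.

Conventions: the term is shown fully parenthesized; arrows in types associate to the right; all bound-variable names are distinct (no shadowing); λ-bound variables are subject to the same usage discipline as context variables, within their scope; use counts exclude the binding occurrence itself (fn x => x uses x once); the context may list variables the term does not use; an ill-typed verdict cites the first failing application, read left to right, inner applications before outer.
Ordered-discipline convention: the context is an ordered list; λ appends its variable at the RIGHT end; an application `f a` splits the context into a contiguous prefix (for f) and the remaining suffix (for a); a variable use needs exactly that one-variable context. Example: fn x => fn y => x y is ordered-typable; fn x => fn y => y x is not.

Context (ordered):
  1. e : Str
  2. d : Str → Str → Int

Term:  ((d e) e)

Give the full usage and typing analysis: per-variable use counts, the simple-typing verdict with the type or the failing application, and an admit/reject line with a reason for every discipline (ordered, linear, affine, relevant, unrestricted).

usage: e=2; d=1
uses in reading order: d, e, e
typing: well-typed — term : Int
ordered: ✗ — uses contraction: e ×2
linear: ✗ — uses contraction: e ×2
affine: ✗ — uses contraction: e ×2
relevant: ✓ — at least one use each (e, d)
unrestricted: ✓ — well-typed at Int; no restrictions here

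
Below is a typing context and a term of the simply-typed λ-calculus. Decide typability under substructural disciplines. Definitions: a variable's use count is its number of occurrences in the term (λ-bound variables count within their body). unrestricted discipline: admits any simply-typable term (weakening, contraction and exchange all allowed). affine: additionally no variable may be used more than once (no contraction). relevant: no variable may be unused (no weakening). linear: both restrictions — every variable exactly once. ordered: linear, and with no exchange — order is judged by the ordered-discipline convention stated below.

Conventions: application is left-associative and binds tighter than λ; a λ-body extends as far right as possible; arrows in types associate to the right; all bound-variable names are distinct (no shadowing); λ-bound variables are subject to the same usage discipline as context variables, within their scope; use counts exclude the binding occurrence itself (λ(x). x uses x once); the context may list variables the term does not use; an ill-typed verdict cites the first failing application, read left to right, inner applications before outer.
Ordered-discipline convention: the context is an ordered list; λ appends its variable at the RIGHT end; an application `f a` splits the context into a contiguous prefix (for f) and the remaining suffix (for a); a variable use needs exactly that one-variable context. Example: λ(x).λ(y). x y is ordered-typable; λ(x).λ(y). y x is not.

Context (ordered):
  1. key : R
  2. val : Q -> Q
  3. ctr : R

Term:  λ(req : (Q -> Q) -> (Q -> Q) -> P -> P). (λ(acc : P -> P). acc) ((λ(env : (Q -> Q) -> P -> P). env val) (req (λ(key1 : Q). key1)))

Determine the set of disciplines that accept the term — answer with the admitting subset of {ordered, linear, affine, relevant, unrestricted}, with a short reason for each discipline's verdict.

admitting disciplines: affine, unrestricted
usage: key ×0, val ×1, ctr ×0, req [bound] ×1, acc [bound] ×1, env [bound] ×1, key1 [bound] ×1
order of uses: acc, env, val, req, key1
typing: well-typed — term : ((Q -> Q) -> (Q -> Q) -> P -> P) -> P -> P
ordered: ✗ — needs weakening: key, ctr unused
linear: ✗ — needs weakening: key, ctr unused
affine: ✓ — at most one use each (key, val, ctr, req, acc, env, key1)
relevant: ✗ — needs weakening: key, ctr unused
unrestricted: ✓ — simply typable at ((Q -> Q) -> (Q -> Q) -> P -> P) -> P -> P; W, C, E all held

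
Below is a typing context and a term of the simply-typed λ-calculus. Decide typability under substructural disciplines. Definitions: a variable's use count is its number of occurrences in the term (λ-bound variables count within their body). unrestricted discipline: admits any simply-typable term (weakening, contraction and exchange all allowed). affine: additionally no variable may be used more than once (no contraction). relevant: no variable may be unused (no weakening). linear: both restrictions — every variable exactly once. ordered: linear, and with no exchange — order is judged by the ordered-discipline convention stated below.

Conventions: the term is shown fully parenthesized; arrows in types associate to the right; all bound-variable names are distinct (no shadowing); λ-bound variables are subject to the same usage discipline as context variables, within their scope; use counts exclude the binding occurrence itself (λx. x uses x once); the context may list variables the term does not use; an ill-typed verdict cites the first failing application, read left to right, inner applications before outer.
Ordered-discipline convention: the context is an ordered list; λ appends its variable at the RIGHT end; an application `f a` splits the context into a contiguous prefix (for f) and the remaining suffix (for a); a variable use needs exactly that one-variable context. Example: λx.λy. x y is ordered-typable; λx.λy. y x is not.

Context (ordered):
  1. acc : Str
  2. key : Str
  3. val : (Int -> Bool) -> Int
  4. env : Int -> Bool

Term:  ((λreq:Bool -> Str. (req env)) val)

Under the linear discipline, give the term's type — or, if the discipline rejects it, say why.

not well-typed under linear — the type mismatch rejects it
counts: acc: 0×; key: 0×; val: 1×; env: 1×; req [bound]: 1×
use order (left to right): req, env, val
typing: ill-typed: argument of type Int -> Bool where Bool is required
per-discipline verdicts: ordered ✗, linear ✗, affine ✗, relevant ✗, unrestricted ✗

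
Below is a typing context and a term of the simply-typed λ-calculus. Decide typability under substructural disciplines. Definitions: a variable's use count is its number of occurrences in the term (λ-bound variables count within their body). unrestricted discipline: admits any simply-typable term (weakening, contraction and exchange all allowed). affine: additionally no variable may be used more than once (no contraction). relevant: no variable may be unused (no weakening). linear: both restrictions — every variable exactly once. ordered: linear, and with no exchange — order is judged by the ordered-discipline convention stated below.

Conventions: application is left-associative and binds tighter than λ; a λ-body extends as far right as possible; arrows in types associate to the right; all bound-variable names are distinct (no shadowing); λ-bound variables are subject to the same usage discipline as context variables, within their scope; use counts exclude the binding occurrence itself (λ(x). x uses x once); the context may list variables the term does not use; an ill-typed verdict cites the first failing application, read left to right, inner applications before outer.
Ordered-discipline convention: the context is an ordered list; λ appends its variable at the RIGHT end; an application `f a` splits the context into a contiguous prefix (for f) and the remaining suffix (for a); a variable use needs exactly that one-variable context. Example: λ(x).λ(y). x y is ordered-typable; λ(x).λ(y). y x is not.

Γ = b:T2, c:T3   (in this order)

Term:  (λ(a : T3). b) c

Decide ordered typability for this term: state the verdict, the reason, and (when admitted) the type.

no — unused: a — weakening required
counts: b: 1; c: 1; a [bound]: 0
use order (left to right): b, c
typing: well-typed — term : T2
all disciplines: ordered ✗ | linear ✗ | affine ✓ | relevant ✗ | unrestricted ✓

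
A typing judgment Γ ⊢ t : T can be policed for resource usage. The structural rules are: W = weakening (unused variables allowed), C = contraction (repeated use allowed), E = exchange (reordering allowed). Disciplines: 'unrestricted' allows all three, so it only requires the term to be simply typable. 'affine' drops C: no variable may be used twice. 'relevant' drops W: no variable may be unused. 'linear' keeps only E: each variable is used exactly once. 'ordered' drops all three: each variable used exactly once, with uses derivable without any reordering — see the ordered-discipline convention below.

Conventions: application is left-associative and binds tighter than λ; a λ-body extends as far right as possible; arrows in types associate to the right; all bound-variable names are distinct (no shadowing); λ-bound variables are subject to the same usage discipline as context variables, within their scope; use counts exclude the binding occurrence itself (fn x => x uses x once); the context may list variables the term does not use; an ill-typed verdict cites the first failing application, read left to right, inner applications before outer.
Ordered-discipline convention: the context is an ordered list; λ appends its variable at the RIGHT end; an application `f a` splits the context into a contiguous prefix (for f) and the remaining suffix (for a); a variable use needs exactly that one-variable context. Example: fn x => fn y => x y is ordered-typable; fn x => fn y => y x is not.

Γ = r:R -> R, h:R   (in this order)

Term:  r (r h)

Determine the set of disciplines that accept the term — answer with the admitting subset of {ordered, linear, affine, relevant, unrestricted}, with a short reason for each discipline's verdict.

admitting disciplines: relevant, unrestricted
variable uses: r ×2, h ×1
uses in reading order: r, r, h
typing: ✓ — R
ordered ✗ (repeated use of r ×2)
linear ✗ (repeated use of r ×2)
affine ✗ (repeated use of r ×2)
relevant ✓ (r, h: all used, weakening unneeded)
unrestricted ✓ (well-typed at R; no restrictions here)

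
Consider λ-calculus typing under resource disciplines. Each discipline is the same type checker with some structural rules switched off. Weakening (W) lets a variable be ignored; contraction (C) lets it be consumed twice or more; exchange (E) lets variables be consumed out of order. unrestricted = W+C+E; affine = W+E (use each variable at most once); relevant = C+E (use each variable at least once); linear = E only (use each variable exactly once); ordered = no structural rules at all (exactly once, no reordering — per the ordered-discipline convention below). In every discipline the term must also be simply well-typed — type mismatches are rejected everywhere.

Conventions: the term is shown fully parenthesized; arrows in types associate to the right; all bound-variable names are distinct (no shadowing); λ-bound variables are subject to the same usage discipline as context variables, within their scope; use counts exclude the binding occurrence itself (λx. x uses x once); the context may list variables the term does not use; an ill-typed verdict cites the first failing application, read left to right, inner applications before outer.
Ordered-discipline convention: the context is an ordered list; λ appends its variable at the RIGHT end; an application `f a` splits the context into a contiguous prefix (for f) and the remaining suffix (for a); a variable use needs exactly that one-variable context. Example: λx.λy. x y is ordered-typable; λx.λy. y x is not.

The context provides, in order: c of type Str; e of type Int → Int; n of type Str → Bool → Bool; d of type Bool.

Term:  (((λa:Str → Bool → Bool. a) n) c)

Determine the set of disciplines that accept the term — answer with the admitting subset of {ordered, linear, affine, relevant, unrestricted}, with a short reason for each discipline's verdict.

accepted by: affine, unrestricted
counts: c: 1; e: 0; n: 1; d: 0; a (bound): 1
use order (left to right): a, n, c
typing: the term checks, with type Bool → Bool
ordered: ✗, e, d left unused
linear: ✗, e, d left unused
affine: ✓, at most one use each (c, e, n, d, a)
relevant: ✗, e, d left unused
unrestricted: ✓, type-checks (Bool → Bool) and nothing is barred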